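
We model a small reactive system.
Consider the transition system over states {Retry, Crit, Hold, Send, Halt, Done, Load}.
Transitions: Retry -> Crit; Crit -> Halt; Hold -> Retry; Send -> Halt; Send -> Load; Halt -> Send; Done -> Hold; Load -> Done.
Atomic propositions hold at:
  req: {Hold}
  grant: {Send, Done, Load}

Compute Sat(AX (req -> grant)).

Sat(req -> grant) = {Retry, Crit, Send, Halt, Done, Load}
Sat(AX (req -> grant)) = {s : every successor in {Retry, Crit, Send, Halt, Done, Load}} = {Retry, Crit, Hold, Send, Halt, Load}

{Retry, Crit, Hold, Send, Halt, Load}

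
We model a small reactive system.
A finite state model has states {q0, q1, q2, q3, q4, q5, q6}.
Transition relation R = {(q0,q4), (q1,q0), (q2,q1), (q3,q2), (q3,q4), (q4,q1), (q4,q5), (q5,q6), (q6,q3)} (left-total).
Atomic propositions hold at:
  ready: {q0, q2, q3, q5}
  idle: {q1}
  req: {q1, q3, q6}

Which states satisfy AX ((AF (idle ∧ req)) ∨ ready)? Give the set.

{q1, q2, q4, q6}

Sat(idle ∧ req) = {q1}
AF (idle ∧ req): least fixpoint, start Z0 = {q1}, add states with every successor in Z. Z1 = {q1, q2}; fixed.
Sat(AF (idle ∧ req)) = {q1, q2}
Sat((AF (idle ∧ req)) ∨ ready) = {q0, q1, q2, q3, q5}
Sat(AX ((AF (idle ∧ req)) ∨ ready)) = {s : every successor in {q0, q1, q2, q3, q5}} = {q1, q2, q4, q6}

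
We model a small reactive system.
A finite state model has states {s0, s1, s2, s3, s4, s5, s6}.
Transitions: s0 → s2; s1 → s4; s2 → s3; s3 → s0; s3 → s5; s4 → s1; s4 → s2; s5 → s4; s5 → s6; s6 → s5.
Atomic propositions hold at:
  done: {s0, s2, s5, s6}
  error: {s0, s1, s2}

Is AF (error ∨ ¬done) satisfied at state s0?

Yes

Sat(¬done) = {s1, s3, s4}
Sat(error ∨ ¬done) = {s0, s1, s2, s3, s4}
AF (error ∨ ¬done): least fixpoint, start Z0 = {s0, s1, s2, s3, s4}, add states with every successor in Z. Already a fixed point.
Sat(AF (error ∨ ¬done)) = {s0, s1, s2, s3, s4}
s0 ∈ Sat(AF (error ∨ ¬done)) = {s0, s1, s2, s3, s4}, so the formula holds at s0.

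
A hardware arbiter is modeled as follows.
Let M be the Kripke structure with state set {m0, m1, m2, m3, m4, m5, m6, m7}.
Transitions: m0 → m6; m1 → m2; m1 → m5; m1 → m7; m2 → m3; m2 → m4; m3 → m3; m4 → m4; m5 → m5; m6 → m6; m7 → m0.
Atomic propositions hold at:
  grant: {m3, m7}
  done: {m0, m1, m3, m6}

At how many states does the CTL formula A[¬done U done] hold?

5

Sat(¬done) = {m2, m4, m5, m7}
A[¬done U done]: least fixpoint, start Z0 = Sat(done) = {m0, m1, m3, m6}, add states in Sat(¬done) with every successor in Z. Z1 = {m0, m1, m3, m6, m7}; fixed.
Sat(A[¬done U done]) = {m0, m1, m3, m6, m7}
|Sat(A[¬done U done])| = |{m0, m1, m3, m6, m7}| = 5.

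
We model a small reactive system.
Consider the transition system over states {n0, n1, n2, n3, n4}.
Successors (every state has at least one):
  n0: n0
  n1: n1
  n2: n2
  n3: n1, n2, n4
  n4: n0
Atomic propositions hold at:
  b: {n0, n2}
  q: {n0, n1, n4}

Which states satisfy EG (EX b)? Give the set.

{n0, n2, n3, n4}

Sat(EX b) = {s : some successor in {n0, n2}} = {n0, n2, n3, n4}
EG (EX b): greatest fixpoint, start Z0 = {n0, n2, n3, n4}, keep only states in Sat with some successor in Z. Already a fixed point.
Sat(EG (EX b)) = {n0, n2, n3, n4}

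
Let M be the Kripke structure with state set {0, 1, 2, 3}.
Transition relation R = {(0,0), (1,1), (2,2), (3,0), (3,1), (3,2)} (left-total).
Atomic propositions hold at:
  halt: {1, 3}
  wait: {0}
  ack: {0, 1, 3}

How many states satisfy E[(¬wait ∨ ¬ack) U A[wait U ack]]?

3

Sat(¬wait) = {1, 2, 3}
Sat(¬ack) = {2}
Sat(¬wait ∨ ¬ack) = {1, 2, 3}
A[wait U ack]: least fixpoint, start Z0 = Sat(ack) = {0, 1, 3}, add states in Sat(wait) with every successor in Z. Already a fixed point.
Sat(A[wait U ack]) = {0, 1, 3}
E[(¬wait ∨ ¬ack) U A[wait U ack]]: least fixpoint, start Z0 = Sat(A[wait U ack]) = {0, 1, 3}, add states in Sat(¬wait ∨ ¬ack) with some successor in Z. Already a fixed point.
Sat(E[(¬wait ∨ ¬ack) U A[wait U ack]]) = {0, 1, 3}
|Sat(E[(¬wait ∨ ¬ack) U A[wait U ack]])| = |{0, 1, 3}| = 3.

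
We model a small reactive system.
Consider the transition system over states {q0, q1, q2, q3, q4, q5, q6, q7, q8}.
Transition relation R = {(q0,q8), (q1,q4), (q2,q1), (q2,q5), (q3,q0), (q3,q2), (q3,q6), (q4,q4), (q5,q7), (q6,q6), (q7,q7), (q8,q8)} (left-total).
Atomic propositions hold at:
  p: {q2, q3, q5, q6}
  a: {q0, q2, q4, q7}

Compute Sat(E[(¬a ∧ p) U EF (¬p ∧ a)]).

Sat(¬a) = {q1, q3, q5, q6, q8}
Sat(¬a ∧ p) = {q3, q5, q6}
Sat(¬p) = {q0, q1, q4, q7, q8}
Sat(¬p ∧ a) = {q0, q4, q7}
EF (¬p ∧ a): least fixpoint, start Z0 = {q0, q4, q7}, add states with some successor in Z. Z1 = {q0, q1, q3, q4, q5, q7}; Z2 = {q0, q1, q2, q3, q4, q5, q7}; fixed.
Sat(EF (¬p ∧ a)) = {q0, q1, q2, q3, q4, q5, q7}
E[(¬a ∧ p) U EF (¬p ∧ a)]: least fixpoint, start Z0 = Sat(EF (¬p ∧ a)) = {q0, q1, q2, q3, q4, q5, q7}, add states in Sat(¬a ∧ p) with some successor in Z. Already a fixed point.
Sat(E[(¬a ∧ p) U EF (¬p ∧ a)]) = {q0, q1, q2, q3, q4, q5, q7}

{q0, q1, q2, q3, q4, q5, q7}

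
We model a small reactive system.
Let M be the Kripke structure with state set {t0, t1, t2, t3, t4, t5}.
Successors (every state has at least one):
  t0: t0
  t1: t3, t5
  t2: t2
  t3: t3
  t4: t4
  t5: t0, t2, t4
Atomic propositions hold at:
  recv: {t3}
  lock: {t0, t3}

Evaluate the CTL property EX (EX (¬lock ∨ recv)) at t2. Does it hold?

Yes

Sat(¬lock) = {t1, t2, t4, t5}
Sat(¬lock ∨ recv) = {t1, t2, t3, t4, t5}
Sat(EX (¬lock ∨ recv)) = {s : some successor in {t1, t2, t3, t4, t5}} = {t1, t2, t3, t4, t5}
Sat(EX (EX (¬lock ∨ recv))) = {s : some successor in {t1, t2, t3, t4, t5}} = {t1, t2, t3, t4, t5}
t2 ∈ Sat(EX (EX (¬lock ∨ recv))) = {t1, t2, t3, t4, t5}, so the formula holds at t2.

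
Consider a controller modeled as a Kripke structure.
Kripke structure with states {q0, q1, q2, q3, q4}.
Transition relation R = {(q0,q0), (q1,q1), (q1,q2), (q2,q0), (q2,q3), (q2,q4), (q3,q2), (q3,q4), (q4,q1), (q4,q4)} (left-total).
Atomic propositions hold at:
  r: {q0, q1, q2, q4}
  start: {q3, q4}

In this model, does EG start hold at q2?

No

EG start: greatest fixpoint, start Z0 = {q3, q4}, keep only states in Sat with some successor in Z. Already a fixed point.
Sat(EG start) = {q3, q4}
q2 ∉ Sat(EG start) = {q3, q4}, so the formula does not hold at q2.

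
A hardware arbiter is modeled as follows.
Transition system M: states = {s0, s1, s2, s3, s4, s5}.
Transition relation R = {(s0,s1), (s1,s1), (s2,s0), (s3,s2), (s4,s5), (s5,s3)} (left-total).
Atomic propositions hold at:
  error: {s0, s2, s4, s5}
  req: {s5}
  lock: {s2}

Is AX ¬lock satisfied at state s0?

Sat(¬lock) = {s0, s1, s3, s4, s5}
Sat(AX ¬lock) = {s : every successor in {s0, s1, s3, s4, s5}} = {s0, s1, s2, s4, s5}
s0 ∈ Sat(AX ¬lock) = {s0, s1, s2, s4, s5}, so the formula holds at s0.

Yes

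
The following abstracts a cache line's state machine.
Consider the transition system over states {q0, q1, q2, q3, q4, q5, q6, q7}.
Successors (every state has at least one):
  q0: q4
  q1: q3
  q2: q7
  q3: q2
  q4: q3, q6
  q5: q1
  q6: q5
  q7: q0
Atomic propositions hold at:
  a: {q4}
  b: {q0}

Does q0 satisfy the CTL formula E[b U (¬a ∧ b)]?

Sat(¬a) = {q0, q1, q2, q3, q5, q6, q7}
Sat(¬a ∧ b) = {q0}
E[b U (¬a ∧ b)]: least fixpoint, start Z0 = Sat((¬a ∧ b)) = {q0}, add states in Sat(b) with some successor in Z. Already a fixed point.
Sat(E[b U (¬a ∧ b)]) = {q0}
q0 ∈ Sat(E[b U (¬a ∧ b)]) = {q0}, so the formula holds at q0.

Yes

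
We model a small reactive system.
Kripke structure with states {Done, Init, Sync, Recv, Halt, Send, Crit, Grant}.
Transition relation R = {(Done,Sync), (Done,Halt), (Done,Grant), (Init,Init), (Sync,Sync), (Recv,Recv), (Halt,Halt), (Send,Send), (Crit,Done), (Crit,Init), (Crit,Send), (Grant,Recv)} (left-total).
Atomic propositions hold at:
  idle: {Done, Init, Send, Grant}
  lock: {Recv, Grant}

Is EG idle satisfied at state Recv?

EG idle: greatest fixpoint, start Z0 = {Done, Init, Send, Grant}, keep only states in Sat with some successor in Z. Z1 = {Done, Init, Send}; Z2 = {Init, Send}; fixed.
Sat(EG idle) = {Init, Send}
Recv ∉ Sat(EG idle) = {Init, Send}, so the formula does not hold at Recv.

No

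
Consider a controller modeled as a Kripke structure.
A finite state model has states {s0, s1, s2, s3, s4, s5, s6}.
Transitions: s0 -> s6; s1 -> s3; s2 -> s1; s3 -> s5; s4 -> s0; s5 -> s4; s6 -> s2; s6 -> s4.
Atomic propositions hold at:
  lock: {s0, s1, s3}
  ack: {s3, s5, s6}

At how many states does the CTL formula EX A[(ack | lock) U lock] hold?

Sat(ack | lock) = {s0, s1, s3, s5, s6}
A[(ack | lock) U lock]: least fixpoint, start Z0 = Sat(lock) = {s0, s1, s3}, add states in Sat(ack | lock) with every successor in Z. Already a fixed point.
Sat(A[(ack | lock) U lock]) = {s0, s1, s3}
Sat(EX A[(ack | lock) U lock]) = {s : some successor in {s0, s1, s3}} = {s1, s2, s4}
|Sat(EX A[(ack | lock) U lock])| = |{s1, s2, s4}| = 3.

3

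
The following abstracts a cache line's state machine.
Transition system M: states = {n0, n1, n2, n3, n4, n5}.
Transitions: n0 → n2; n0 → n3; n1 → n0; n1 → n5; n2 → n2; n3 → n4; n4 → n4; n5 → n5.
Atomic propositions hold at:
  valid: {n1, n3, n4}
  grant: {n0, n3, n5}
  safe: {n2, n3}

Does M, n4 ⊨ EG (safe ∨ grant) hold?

No

Sat(safe ∨ grant) = {n0, n2, n3, n5}
EG (safe ∨ grant): greatest fixpoint, start Z0 = {n0, n2, n3, n5}, keep only states in Sat with some successor in Z. Z1 = {n0, n2, n5}; fixed.
Sat(EG (safe ∨ grant)) = {n0, n2, n5}
n4 ∉ Sat(EG (safe ∨ grant)) = {n0, n2, n5}, so the formula does not hold at n4.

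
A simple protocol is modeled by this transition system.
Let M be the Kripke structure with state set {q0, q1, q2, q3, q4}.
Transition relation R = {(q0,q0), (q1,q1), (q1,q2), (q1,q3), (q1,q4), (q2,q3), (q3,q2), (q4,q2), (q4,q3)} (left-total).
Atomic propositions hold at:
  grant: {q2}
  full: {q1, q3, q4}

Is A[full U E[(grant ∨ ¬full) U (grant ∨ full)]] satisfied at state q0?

Sat(¬full) = {q0, q2}
Sat(grant ∨ ¬full) = {q0, q2}
Sat(grant ∨ full) = {q1, q2, q3, q4}
E[(grant ∨ ¬full) U (grant ∨ full)]: least fixpoint, start Z0 = Sat((grant ∨ full)) = {q1, q2, q3, q4}, add states in Sat(grant ∨ ¬full) with some successor in Z. Already a fixed point.
Sat(E[(grant ∨ ¬full) U (grant ∨ full)]) = {q1, q2, q3, q4}
A[full U E[(grant ∨ ¬full) U (grant ∨ full)]]: least fixpoint, start Z0 = Sat(E[(grant ∨ ¬full) U (grant ∨ full)]) = {q1, q2, q3, q4}, add states in Sat(full) with every successor in Z. Already a fixed point.
Sat(A[full U E[(grant ∨ ¬full) U (grant ∨ full)]]) = {q1, q2, q3, q4}
q0 ∉ Sat(A[full U E[(grant ∨ ¬full) U (grant ∨ full)]]) = {q1, q2, q3, q4}, so the formula does not hold at q0.

No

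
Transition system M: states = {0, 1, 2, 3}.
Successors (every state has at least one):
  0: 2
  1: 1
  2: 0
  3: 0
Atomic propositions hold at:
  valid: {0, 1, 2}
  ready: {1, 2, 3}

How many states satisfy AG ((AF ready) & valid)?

3

AF ready: least fixpoint, start Z0 = {1, 2, 3}, add states with every successor in Z. Z1 = {0, 1, 2, 3}; fixed.
Sat(AF ready) = {0, 1, 2, 3}
Sat((AF ready) & valid) = {0, 1, 2}
AG ((AF ready) & valid): greatest fixpoint, start Z0 = {0, 1, 2}, keep only states in Sat with every successor in Z. Already a fixed point.
Sat(AG ((AF ready) & valid)) = {0, 1, 2}
|Sat(AG ((AF ready) & valid))| = |{0, 1, 2}| = 3.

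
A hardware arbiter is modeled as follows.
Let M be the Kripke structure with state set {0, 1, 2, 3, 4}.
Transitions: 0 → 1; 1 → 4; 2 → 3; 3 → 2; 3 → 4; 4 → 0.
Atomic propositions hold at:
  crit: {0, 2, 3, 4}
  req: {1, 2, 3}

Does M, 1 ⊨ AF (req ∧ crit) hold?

Sat(req ∧ crit) = {2, 3}
AF (req ∧ crit): least fixpoint, start Z0 = {2, 3}, add states with every successor in Z. Already a fixed point.
Sat(AF (req ∧ crit)) = {2, 3}
1 ∉ Sat(AF (req ∧ crit)) = {2, 3}, so the formula does not hold at 1.

No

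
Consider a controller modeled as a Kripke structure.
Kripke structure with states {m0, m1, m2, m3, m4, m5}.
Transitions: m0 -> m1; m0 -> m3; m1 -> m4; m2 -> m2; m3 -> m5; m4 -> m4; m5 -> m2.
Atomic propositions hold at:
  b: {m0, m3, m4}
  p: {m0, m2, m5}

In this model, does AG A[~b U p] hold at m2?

Sat(~b) = {m1, m2, m5}
A[~b U p]: least fixpoint, start Z0 = Sat(p) = {m0, m2, m5}, add states in Sat(~b) with every successor in Z. Already a fixed point.
Sat(A[~b U p]) = {m0, m2, m5}
AG A[~b U p]: greatest fixpoint, start Z0 = {m0, m2, m5}, keep only states in Sat with every successor in Z. Z1 = {m2, m5}; fixed.
Sat(AG A[~b U p]) = {m2, m5}
m2 ∈ Sat(AG A[~b U p]) = {m2, m5}, so the formula holds at m2.

Yes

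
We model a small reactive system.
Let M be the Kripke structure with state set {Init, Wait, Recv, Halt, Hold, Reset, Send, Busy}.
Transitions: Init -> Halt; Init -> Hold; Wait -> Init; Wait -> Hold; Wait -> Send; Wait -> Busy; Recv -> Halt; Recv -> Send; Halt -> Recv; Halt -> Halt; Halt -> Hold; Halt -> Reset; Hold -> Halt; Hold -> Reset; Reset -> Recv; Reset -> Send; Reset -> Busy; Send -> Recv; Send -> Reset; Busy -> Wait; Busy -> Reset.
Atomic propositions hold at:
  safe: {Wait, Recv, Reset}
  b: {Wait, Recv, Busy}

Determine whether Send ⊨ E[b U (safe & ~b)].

No

Sat(~b) = {Init, Halt, Hold, Reset, Send}
Sat(safe & ~b) = {Reset}
E[b U (safe & ~b)]: least fixpoint, start Z0 = Sat((safe & ~b)) = {Reset}, add states in Sat(b) with some successor in Z. Z1 = {Reset, Busy}; Z2 = {Wait, Reset, Busy}; fixed.
Sat(E[b U (safe & ~b)]) = {Wait, Reset, Busy}
Send ∉ Sat(E[b U (safe & ~b)]) = {Wait, Reset, Busy}, so the formula does not hold at Send.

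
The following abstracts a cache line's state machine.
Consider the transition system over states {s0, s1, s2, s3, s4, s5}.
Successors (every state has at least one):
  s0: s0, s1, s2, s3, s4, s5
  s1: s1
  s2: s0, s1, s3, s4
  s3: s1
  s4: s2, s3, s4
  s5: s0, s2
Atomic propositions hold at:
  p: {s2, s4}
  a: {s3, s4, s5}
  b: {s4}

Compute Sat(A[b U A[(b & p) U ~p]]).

Sat(b & p) = {s4}
Sat(~p) = {s0, s1, s3, s5}
A[(b & p) U ~p]: least fixpoint, start Z0 = Sat(~p) = {s0, s1, s3, s5}, add states in Sat(b & p) with every successor in Z. Already a fixed point.
Sat(A[(b & p) U ~p]) = {s0, s1, s3, s5}
A[b U A[(b & p) U ~p]]: least fixpoint, start Z0 = Sat(A[(b & p) U ~p]) = {s0, s1, s3, s5}, add states in Sat(b) with every successor in Z. Already a fixed point.
Sat(A[b U A[(b & p) U ~p]]) = {s0, s1, s3, s5}

{s0, s1, s3, s5}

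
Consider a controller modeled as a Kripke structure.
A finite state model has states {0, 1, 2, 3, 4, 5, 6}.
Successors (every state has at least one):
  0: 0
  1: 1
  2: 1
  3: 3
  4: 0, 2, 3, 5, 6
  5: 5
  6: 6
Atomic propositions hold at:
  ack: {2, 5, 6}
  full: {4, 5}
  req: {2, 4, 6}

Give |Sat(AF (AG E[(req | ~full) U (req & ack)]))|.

Sat(~full) = {0, 1, 2, 3, 6}
Sat(req | ~full) = {0, 1, 2, 3, 4, 6}
Sat(req & ack) = {2, 6}
E[(req | ~full) U (req & ack)]: least fixpoint, start Z0 = Sat((req & ack)) = {2, 6}, add states in Sat(req | ~full) with some successor in Z. Z1 = {2, 4, 6}; fixed.
Sat(E[(req | ~full) U (req & ack)]) = {2, 4, 6}
AG E[(req | ~full) U (req & ack)]: greatest fixpoint, start Z0 = {2, 4, 6}, keep only states in Sat with every successor in Z. Z1 = {6}; fixed.
Sat(AG E[(req | ~full) U (req & ack)]) = {6}
AF (AG E[(req | ~full) U (req & ack)]): least fixpoint, start Z0 = {6}, add states with every successor in Z. Already a fixed point.
Sat(AF (AG E[(req | ~full) U (req & ack)])) = {6}
|Sat(AF (AG E[(req | ~full) U (req & ack)]))| = |{6}| = 1.

1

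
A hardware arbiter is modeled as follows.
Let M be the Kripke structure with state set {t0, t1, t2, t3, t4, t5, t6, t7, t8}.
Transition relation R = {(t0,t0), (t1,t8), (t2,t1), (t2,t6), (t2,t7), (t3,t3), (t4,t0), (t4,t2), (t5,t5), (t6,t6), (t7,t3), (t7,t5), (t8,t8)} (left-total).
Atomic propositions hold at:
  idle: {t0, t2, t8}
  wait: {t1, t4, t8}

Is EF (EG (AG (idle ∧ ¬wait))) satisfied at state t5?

No

Sat(¬wait) = {t0, t2, t3, t5, t6, t7}
Sat(idle ∧ ¬wait) = {t0, t2}
AG (idle ∧ ¬wait): greatest fixpoint, start Z0 = {t0, t2}, keep only states in Sat with every successor in Z. Z1 = {t0}; fixed.
Sat(AG (idle ∧ ¬wait)) = {t0}
EG (AG (idle ∧ ¬wait)): greatest fixpoint, start Z0 = {t0}, keep only states in Sat with some successor in Z. Already a fixed point.
Sat(EG (AG (idle ∧ ¬wait))) = {t0}
EF (EG (AG (idle ∧ ¬wait))): least fixpoint, start Z0 = {t0}, add states with some successor in Z. Z1 = {t0, t4}; fixed.
Sat(EF (EG (AG (idle ∧ ¬wait)))) = {t0, t4}
t5 ∉ Sat(EF (EG (AG (idle ∧ ¬wait)))) = {t0, t4}, so the formula does not hold at t5.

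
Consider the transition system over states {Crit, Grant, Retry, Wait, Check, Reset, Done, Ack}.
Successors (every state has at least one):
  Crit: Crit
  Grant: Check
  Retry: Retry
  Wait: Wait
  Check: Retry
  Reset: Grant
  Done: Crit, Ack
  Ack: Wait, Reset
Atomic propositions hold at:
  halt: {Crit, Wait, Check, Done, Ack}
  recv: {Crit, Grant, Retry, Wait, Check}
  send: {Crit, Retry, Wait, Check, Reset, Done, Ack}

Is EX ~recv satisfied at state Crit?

No

Sat(~recv) = {Reset, Done, Ack}
Sat(EX ~recv) = {s : some successor in {Reset, Done, Ack}} = {Done, Ack}
Crit ∉ Sat(EX ~recv) = {Done, Ack}, so the formula does not hold at Crit.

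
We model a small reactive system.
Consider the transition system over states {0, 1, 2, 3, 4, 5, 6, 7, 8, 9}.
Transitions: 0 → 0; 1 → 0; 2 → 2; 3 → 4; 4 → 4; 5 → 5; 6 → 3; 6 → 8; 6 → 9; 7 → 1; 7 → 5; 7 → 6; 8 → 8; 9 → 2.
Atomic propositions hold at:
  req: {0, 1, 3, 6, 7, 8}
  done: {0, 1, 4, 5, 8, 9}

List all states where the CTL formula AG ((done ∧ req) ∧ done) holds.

Sat(done ∧ req) = {0, 1, 8}
Sat((done ∧ req) ∧ done) = {0, 1, 8}
AG ((done ∧ req) ∧ done): greatest fixpoint, start Z0 = {0, 1, 8}, keep only states in Sat with every successor in Z. Already a fixed point.
Sat(AG ((done ∧ req) ∧ done)) = {0, 1, 8}

{0, 1, 8}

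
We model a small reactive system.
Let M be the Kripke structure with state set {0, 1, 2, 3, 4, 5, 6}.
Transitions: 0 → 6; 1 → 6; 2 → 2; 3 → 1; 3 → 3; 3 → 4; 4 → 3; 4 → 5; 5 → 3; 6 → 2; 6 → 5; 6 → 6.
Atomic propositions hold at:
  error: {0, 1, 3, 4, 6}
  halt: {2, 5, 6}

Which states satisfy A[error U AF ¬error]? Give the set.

{2, 5}

Sat(¬error) = {2, 5}
AF ¬error: least fixpoint, start Z0 = {2, 5}, add states with every successor in Z. Already a fixed point.
Sat(AF ¬error) = {2, 5}
A[error U AF ¬error]: least fixpoint, start Z0 = Sat(AF ¬error) = {2, 5}, add states in Sat(error) with every successor in Z. Already a fixed point.
Sat(A[error U AF ¬error]) = {2, 5}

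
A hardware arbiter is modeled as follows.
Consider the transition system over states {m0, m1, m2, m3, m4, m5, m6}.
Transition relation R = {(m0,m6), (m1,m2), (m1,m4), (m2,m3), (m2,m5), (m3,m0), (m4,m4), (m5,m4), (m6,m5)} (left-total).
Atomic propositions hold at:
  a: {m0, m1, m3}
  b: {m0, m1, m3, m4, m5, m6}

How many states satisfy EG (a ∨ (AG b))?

AG b: greatest fixpoint, start Z0 = {m0, m1, m3, m4, m5, m6}, keep only states in Sat with every successor in Z. Z1 = {m0, m3, m4, m5, m6}; fixed.
Sat(AG b) = {m0, m3, m4, m5, m6}
Sat(a ∨ (AG b)) = {m0, m1, m3, m4, m5, m6}
EG (a ∨ (AG b)): greatest fixpoint, start Z0 = {m0, m1, m3, m4, m5, m6}, keep only states in Sat with some successor in Z. Already a fixed point.
Sat(EG (a ∨ (AG b))) = {m0, m1, m3, m4, m5, m6}
|Sat(EG (a ∨ (AG b)))| = |{m0, m1, m3, m4, m5, m6}| = 6.

6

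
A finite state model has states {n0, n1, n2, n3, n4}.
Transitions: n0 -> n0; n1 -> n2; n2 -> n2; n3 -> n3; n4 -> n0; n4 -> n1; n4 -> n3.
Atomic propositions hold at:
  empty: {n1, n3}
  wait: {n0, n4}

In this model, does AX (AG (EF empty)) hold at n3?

Yes

EF empty: least fixpoint, start Z0 = {n1, n3}, add states with some successor in Z. Z1 = {n1, n3, n4}; fixed.
Sat(EF empty) = {n1, n3, n4}
AG (EF empty): greatest fixpoint, start Z0 = {n1, n3, n4}, keep only states in Sat with every successor in Z. Z1 = {n3}; fixed.
Sat(AG (EF empty)) = {n3}
Sat(AX (AG (EF empty))) = {s : every successor in {n3}} = {n3}
n3 ∈ Sat(AX (AG (EF empty))) = {n3}, so the formula holds at n3.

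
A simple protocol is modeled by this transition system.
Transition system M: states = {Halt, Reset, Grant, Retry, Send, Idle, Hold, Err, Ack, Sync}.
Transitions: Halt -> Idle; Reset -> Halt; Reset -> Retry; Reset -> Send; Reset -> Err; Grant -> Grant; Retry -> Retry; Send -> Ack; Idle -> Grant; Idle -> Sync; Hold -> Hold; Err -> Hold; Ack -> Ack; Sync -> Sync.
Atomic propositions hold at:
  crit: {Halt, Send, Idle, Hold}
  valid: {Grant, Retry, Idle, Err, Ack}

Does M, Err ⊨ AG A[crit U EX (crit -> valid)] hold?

Sat(crit -> valid) = {Reset, Grant, Retry, Idle, Err, Ack, Sync}
Sat(EX (crit -> valid)) = {s : some successor in {Reset, Grant, Retry, Idle, Err, Ack, Sync}} = {Halt, Reset, Grant, Retry, Send, Idle, Ack, Sync}
A[crit U EX (crit -> valid)]: least fixpoint, start Z0 = Sat(EX (crit -> valid)) = {Halt, Reset, Grant, Retry, Send, Idle, Ack, Sync}, add states in Sat(crit) with every successor in Z. Already a fixed point.
Sat(A[crit U EX (crit -> valid)]) = {Halt, Reset, Grant, Retry, Send, Idle, Ack, Sync}
AG A[crit U EX (crit -> valid)]: greatest fixpoint, start Z0 = {Halt, Reset, Grant, Retry, Send, Idle, Ack, Sync}, keep only states in Sat with every successor in Z. Z1 = {Halt, Grant, Retry, Send, Idle, Ack, Sync}; fixed.
Sat(AG A[crit U EX (crit -> valid)]) = {Halt, Grant, Retry, Send, Idle, Ack, Sync}
Err ∉ Sat(AG A[crit U EX (crit -> valid)]) = {Halt, Grant, Retry, Send, Idle, Ack, Sync}, so the formula does not hold at Err.

No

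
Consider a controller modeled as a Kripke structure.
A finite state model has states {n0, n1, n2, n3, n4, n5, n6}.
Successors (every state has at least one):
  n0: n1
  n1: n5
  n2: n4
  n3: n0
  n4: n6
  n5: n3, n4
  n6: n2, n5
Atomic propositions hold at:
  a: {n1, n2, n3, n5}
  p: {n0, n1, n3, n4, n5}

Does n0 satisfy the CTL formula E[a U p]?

E[a U p]: least fixpoint, start Z0 = Sat(p) = {n0, n1, n3, n4, n5}, add states in Sat(a) with some successor in Z. Z1 = {n0, n1, n2, n3, n4, n5}; fixed.
Sat(E[a U p]) = {n0, n1, n2, n3, n4, n5}
n0 ∈ Sat(E[a U p]) = {n0, n1, n2, n3, n4, n5}, so the formula holds at n0.

Yes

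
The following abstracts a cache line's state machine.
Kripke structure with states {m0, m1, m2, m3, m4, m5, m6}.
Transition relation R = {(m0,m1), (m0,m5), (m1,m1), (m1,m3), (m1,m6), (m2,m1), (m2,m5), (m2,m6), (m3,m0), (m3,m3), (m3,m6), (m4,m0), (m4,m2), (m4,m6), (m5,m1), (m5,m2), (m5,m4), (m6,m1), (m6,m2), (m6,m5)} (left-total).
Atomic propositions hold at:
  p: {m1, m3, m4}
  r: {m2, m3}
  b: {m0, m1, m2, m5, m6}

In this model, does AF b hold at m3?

AF b: least fixpoint, start Z0 = {m0, m1, m2, m5, m6}, add states with every successor in Z. Z1 = {m0, m1, m2, m4, m5, m6}; fixed.
Sat(AF b) = {m0, m1, m2, m4, m5, m6}
m3 ∉ Sat(AF b) = {m0, m1, m2, m4, m5, m6}, so the formula does not hold at m3.

No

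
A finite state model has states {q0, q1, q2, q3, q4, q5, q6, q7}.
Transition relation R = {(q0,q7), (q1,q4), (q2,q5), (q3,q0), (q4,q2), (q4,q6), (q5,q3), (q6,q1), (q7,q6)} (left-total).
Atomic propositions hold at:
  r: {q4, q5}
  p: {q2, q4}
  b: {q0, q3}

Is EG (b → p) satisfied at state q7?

Yes

Sat(b → p) = {q1, q2, q4, q5, q6, q7}
EG (b → p): greatest fixpoint, start Z0 = {q1, q2, q4, q5, q6, q7}, keep only states in Sat with some successor in Z. Z1 = {q1, q2, q4, q6, q7}; Z2 = {q1, q4, q6, q7}; fixed.
Sat(EG (b → p)) = {q1, q4, q6, q7}
q7 ∈ Sat(EG (b → p)) = {q1, q4, q6, q7}, so the formula holds at q7.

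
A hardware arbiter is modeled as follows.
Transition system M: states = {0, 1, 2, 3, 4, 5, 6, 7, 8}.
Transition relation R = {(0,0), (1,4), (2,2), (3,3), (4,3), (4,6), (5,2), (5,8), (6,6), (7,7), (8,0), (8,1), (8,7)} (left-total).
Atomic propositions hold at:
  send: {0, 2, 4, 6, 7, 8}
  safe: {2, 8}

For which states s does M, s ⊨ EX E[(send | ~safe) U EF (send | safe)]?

Sat(~safe) = {0, 1, 3, 4, 5, 6, 7}
Sat(send | ~safe) = {0, 1, 2, 3, 4, 5, 6, 7, 8}
Sat(send | safe) = {0, 2, 4, 6, 7, 8}
EF (send | safe): least fixpoint, start Z0 = {0, 2, 4, 6, 7, 8}, add states with some successor in Z. Z1 = {0, 1, 2, 4, 5, 6, 7, 8}; fixed.
Sat(EF (send | safe)) = {0, 1, 2, 4, 5, 6, 7, 8}
E[(send | ~safe) U EF (send | safe)]: least fixpoint, start Z0 = Sat(EF (send | safe)) = {0, 1, 2, 4, 5, 6, 7, 8}, add states in Sat(send | ~safe) with some successor in Z. Already a fixed point.
Sat(E[(send | ~safe) U EF (send | safe)]) = {0, 1, 2, 4, 5, 6, 7, 8}
Sat(EX E[(send | ~safe) U EF (send | safe)]) = {s : some successor in {0, 1, 2, 4, 5, 6, 7, 8}} = {0, 1, 2, 4, 5, 6, 7, 8}

{0, 1, 2, 4, 5, 6, 7, 8}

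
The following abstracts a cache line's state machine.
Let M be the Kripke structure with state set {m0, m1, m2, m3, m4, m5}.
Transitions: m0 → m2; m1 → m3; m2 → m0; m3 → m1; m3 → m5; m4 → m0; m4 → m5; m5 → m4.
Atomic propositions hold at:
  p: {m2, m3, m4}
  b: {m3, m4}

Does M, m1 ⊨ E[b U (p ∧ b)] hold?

Sat(p ∧ b) = {m3, m4}
E[b U (p ∧ b)]: least fixpoint, start Z0 = Sat((p ∧ b)) = {m3, m4}, add states in Sat(b) with some successor in Z. Already a fixed point.
Sat(E[b U (p ∧ b)]) = {m3, m4}
m1 ∉ Sat(E[b U (p ∧ b)]) = {m3, m4}, so the formula does not hold at m1.

No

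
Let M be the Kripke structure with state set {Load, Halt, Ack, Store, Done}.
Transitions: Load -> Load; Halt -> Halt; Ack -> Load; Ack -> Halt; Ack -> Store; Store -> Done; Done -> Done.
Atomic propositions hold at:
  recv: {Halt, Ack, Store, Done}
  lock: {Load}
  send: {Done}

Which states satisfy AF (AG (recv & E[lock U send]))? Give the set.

E[lock U send]: least fixpoint, start Z0 = Sat(send) = {Done}, add states in Sat(lock) with some successor in Z. Already a fixed point.
Sat(E[lock U send]) = {Done}
Sat(recv & E[lock U send]) = {Done}
AG (recv & E[lock U send]): greatest fixpoint, start Z0 = {Done}, keep only states in Sat with every successor in Z. Already a fixed point.
Sat(AG (recv & E[lock U send])) = {Done}
AF (AG (recv & E[lock U send])): least fixpoint, start Z0 = {Done}, add states with every successor in Z. Z1 = {Store, Done}; fixed.
Sat(AF (AG (recv & E[lock U send]))) = {Store, Done}

{Store, Done}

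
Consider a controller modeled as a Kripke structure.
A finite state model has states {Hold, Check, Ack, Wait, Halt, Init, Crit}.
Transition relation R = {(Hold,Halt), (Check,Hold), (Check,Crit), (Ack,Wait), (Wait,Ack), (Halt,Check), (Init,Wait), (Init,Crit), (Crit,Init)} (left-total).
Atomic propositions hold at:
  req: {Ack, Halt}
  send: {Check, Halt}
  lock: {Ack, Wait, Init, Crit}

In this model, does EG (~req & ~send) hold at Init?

Yes

Sat(~req) = {Hold, Check, Wait, Init, Crit}
Sat(~send) = {Hold, Ack, Wait, Init, Crit}
Sat(~req & ~send) = {Hold, Wait, Init, Crit}
EG (~req & ~send): greatest fixpoint, start Z0 = {Hold, Wait, Init, Crit}, keep only states in Sat with some successor in Z. Z1 = {Init, Crit}; fixed.
Sat(EG (~req & ~send)) = {Init, Crit}
Init ∈ Sat(EG (~req & ~send)) = {Init, Crit}, so the formula holds at Init.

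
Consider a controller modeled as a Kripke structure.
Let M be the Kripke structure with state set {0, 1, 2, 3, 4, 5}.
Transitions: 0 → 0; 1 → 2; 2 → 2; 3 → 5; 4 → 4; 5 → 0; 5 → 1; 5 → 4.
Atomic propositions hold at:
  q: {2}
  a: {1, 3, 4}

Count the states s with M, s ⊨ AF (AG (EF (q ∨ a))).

Sat(q ∨ a) = {1, 2, 3, 4}
EF (q ∨ a): least fixpoint, start Z0 = {1, 2, 3, 4}, add states with some successor in Z. Z1 = {1, 2, 3, 4, 5}; fixed.
Sat(EF (q ∨ a)) = {1, 2, 3, 4, 5}
AG (EF (q ∨ a)): greatest fixpoint, start Z0 = {1, 2, 3, 4, 5}, keep only states in Sat with every successor in Z. Z1 = {1, 2, 3, 4}; Z2 = {1, 2, 4}; fixed.
Sat(AG (EF (q ∨ a))) = {1, 2, 4}
AF (AG (EF (q ∨ a))): least fixpoint, start Z0 = {1, 2, 4}, add states with every successor in Z. Already a fixed point.
Sat(AF (AG (EF (q ∨ a)))) = {1, 2, 4}
|Sat(AF (AG (EF (q ∨ a))))| = |{1, 2, 4}| = 3.

3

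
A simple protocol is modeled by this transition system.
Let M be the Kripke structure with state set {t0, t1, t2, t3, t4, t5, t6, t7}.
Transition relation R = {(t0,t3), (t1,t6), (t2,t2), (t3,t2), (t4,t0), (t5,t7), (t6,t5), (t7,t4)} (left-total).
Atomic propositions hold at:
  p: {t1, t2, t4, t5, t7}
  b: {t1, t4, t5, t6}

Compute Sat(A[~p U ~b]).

{t0, t2, t3, t7}

Sat(~p) = {t0, t3, t6}
Sat(~b) = {t0, t2, t3, t7}
A[~p U ~b]: least fixpoint, start Z0 = Sat(~b) = {t0, t2, t3, t7}, add states in Sat(~p) with every successor in Z. Already a fixed point.
Sat(A[~p U ~b]) = {t0, t2, t3, t7}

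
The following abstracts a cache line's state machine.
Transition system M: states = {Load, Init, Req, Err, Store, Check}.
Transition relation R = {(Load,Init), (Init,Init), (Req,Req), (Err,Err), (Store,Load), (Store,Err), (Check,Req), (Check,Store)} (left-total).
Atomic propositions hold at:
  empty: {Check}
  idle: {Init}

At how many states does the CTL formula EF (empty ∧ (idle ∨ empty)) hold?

1

Sat(idle ∨ empty) = {Init, Check}
Sat(empty ∧ (idle ∨ empty)) = {Check}
EF (empty ∧ (idle ∨ empty)): least fixpoint, start Z0 = {Check}, add states with some successor in Z. Already a fixed point.
Sat(EF (empty ∧ (idle ∨ empty))) = {Check}
|Sat(EF (empty ∧ (idle ∨ empty)))| = |{Check}| = 1.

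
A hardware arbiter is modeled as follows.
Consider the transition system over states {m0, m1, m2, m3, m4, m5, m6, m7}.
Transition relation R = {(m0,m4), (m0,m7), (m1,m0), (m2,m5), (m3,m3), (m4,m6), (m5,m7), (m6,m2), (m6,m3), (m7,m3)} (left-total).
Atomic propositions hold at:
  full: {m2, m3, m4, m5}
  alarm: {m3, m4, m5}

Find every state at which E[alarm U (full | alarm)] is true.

{m2, m3, m4, m5}

Sat(full | alarm) = {m2, m3, m4, m5}
E[alarm U (full | alarm)]: least fixpoint, start Z0 = Sat((full | alarm)) = {m2, m3, m4, m5}, add states in Sat(alarm) with some successor in Z. Already a fixed point.
Sat(E[alarm U (full | alarm)]) = {m2, m3, m4, m5}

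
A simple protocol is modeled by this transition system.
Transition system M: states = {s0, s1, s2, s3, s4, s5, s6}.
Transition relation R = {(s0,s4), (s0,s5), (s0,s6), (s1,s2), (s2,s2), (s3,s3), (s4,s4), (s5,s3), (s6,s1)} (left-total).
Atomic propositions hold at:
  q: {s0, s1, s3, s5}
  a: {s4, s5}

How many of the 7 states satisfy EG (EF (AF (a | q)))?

4

Sat(a | q) = {s0, s1, s3, s4, s5}
AF (a | q): least fixpoint, start Z0 = {s0, s1, s3, s4, s5}, add states with every successor in Z. Z1 = {s0, s1, s3, s4, s5, s6}; fixed.
Sat(AF (a | q)) = {s0, s1, s3, s4, s5, s6}
EF (AF (a | q)): least fixpoint, start Z0 = {s0, s1, s3, s4, s5, s6}, add states with some successor in Z. Already a fixed point.
Sat(EF (AF (a | q))) = {s0, s1, s3, s4, s5, s6}
EG (EF (AF (a | q))): greatest fixpoint, start Z0 = {s0, s1, s3, s4, s5, s6}, keep only states in Sat with some successor in Z. Z1 = {s0, s3, s4, s5, s6}; Z2 = {s0, s3, s4, s5}; fixed.
Sat(EG (EF (AF (a | q)))) = {s0, s3, s4, s5}
|Sat(EG (EF (AF (a | q))))| = |{s0, s3, s4, s5}| = 4.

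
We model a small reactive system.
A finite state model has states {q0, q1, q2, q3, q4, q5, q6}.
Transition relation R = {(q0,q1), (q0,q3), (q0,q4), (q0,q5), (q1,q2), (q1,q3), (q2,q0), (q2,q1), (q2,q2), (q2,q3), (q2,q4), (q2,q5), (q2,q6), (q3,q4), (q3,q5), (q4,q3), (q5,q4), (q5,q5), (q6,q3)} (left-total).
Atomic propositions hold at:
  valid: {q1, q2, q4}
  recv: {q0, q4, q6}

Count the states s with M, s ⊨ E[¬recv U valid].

5

Sat(¬recv) = {q1, q2, q3, q5}
E[¬recv U valid]: least fixpoint, start Z0 = Sat(valid) = {q1, q2, q4}, add states in Sat(¬recv) with some successor in Z. Z1 = {q1, q2, q3, q4, q5}; fixed.
Sat(E[¬recv U valid]) = {q1, q2, q3, q4, q5}
|Sat(E[¬recv U valid])| = |{q1, q2, q3, q4, q5}| = 5.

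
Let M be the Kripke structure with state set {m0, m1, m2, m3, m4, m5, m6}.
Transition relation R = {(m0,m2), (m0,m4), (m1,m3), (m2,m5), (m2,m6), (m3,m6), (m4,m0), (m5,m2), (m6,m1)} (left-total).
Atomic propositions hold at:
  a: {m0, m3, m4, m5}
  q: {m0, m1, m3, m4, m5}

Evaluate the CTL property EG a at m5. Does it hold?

No

EG a: greatest fixpoint, start Z0 = {m0, m3, m4, m5}, keep only states in Sat with some successor in Z. Z1 = {m0, m4}; fixed.
Sat(EG a) = {m0, m4}
m5 ∉ Sat(EG a) = {m0, m4}, so the formula does not hold at m5.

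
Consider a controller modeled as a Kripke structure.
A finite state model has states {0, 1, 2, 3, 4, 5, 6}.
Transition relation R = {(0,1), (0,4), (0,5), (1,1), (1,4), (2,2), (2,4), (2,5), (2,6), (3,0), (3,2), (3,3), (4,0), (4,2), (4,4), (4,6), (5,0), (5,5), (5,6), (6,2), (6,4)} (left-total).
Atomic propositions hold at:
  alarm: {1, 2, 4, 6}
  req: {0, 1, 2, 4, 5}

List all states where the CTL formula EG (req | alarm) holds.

Sat(req | alarm) = {0, 1, 2, 4, 5, 6}
EG (req | alarm): greatest fixpoint, start Z0 = {0, 1, 2, 4, 5, 6}, keep only states in Sat with some successor in Z. Already a fixed point.
Sat(EG (req | alarm)) = {0, 1, 2, 4, 5, 6}

{0, 1, 2, 4, 5, 6}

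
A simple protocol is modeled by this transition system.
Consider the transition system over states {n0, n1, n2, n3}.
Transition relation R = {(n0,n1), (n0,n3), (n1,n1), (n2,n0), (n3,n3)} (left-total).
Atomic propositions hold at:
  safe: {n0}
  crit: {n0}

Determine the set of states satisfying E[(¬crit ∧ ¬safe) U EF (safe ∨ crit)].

{n0, n2}

Sat(¬crit) = {n1, n2, n3}
Sat(¬safe) = {n1, n2, n3}
Sat(¬crit ∧ ¬safe) = {n1, n2, n3}
Sat(safe ∨ crit) = {n0}
EF (safe ∨ crit): least fixpoint, start Z0 = {n0}, add states with some successor in Z. Z1 = {n0, n2}; fixed.
Sat(EF (safe ∨ crit)) = {n0, n2}
E[(¬crit ∧ ¬safe) U EF (safe ∨ crit)]: least fixpoint, start Z0 = Sat(EF (safe ∨ crit)) = {n0, n2}, add states in Sat(¬crit ∧ ¬safe) with some successor in Z. Already a fixed point.
Sat(E[(¬crit ∧ ¬safe) U EF (safe ∨ crit)]) = {n0, n2}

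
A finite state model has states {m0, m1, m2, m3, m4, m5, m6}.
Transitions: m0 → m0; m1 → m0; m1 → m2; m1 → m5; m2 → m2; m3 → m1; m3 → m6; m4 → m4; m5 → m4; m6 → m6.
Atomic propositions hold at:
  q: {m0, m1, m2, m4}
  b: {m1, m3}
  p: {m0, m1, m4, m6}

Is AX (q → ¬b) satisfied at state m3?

No

Sat(¬b) = {m0, m2, m4, m5, m6}
Sat(q → ¬b) = {m0, m2, m3, m4, m5, m6}
Sat(AX (q → ¬b)) = {s : every successor in {m0, m2, m3, m4, m5, m6}} = {m0, m1, m2, m4, m5, m6}
m3 ∉ Sat(AX (q → ¬b)) = {m0, m1, m2, m4, m5, m6}, so the formula does not hold at m3.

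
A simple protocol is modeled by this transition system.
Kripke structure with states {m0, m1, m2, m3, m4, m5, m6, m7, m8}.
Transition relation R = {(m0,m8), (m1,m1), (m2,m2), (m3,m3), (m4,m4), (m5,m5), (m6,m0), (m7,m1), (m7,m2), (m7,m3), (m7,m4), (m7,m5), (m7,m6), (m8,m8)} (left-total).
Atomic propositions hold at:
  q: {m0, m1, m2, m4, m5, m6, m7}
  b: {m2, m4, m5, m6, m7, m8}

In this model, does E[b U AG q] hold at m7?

Yes

AG q: greatest fixpoint, start Z0 = {m0, m1, m2, m4, m5, m6, m7}, keep only states in Sat with every successor in Z. Z1 = {m1, m2, m4, m5, m6}; Z2 = {m1, m2, m4, m5}; fixed.
Sat(AG q) = {m1, m2, m4, m5}
E[b U AG q]: least fixpoint, start Z0 = Sat(AG q) = {m1, m2, m4, m5}, add states in Sat(b) with some successor in Z. Z1 = {m1, m2, m4, m5, m7}; fixed.
Sat(E[b U AG q]) = {m1, m2, m4, m5, m7}
m7 ∈ Sat(E[b U AG q]) = {m1, m2, m4, m5, m7}, so the formula holds at m7.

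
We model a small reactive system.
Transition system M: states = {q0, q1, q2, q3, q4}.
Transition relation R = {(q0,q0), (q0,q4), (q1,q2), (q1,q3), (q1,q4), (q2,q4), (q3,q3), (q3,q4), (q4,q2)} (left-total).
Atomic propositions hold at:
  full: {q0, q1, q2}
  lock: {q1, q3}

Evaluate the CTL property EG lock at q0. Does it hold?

EG lock: greatest fixpoint, start Z0 = {q1, q3}, keep only states in Sat with some successor in Z. Already a fixed point.
Sat(EG lock) = {q1, q3}
q0 ∉ Sat(EG lock) = {q1, q3}, so the formula does not hold at q0.

No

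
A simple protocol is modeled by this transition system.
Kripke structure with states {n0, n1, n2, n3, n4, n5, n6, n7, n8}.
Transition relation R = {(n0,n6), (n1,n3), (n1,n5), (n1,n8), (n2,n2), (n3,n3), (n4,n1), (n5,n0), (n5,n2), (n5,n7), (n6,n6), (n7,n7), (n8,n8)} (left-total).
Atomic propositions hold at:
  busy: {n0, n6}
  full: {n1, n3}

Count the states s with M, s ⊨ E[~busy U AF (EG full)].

Sat(~busy) = {n1, n2, n3, n4, n5, n7, n8}
EG full: greatest fixpoint, start Z0 = {n1, n3}, keep only states in Sat with some successor in Z. Already a fixed point.
Sat(EG full) = {n1, n3}
AF (EG full): least fixpoint, start Z0 = {n1, n3}, add states with every successor in Z. Z1 = {n1, n3, n4}; fixed.
Sat(AF (EG full)) = {n1, n3, n4}
E[~busy U AF (EG full)]: least fixpoint, start Z0 = Sat(AF (EG full)) = {n1, n3, n4}, add states in Sat(~busy) with some successor in Z. Already a fixed point.
Sat(E[~busy U AF (EG full)]) = {n1, n3, n4}
|Sat(E[~busy U AF (EG full)])| = |{n1, n3, n4}| = 3.

3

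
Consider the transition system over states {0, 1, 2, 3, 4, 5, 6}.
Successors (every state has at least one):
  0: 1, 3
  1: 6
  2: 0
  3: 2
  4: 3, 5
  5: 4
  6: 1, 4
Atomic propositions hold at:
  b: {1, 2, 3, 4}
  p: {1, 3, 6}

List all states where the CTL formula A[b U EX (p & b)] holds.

{0, 1, 2, 3, 4, 6}

Sat(p & b) = {1, 3}
Sat(EX (p & b)) = {s : some successor in {1, 3}} = {0, 4, 6}
A[b U EX (p & b)]: least fixpoint, start Z0 = Sat(EX (p & b)) = {0, 4, 6}, add states in Sat(b) with every successor in Z. Z1 = {0, 1, 2, 4, 6}; Z2 = {0, 1, 2, 3, 4, 6}; fixed.
Sat(A[b U EX (p & b)]) = {0, 1, 2, 3, 4, 6}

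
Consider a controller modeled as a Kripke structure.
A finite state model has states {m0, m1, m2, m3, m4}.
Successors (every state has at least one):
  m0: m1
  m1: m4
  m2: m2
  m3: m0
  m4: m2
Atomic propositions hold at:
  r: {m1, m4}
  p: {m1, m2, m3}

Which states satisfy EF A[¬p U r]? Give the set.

Sat(¬p) = {m0, m4}
A[¬p U r]: least fixpoint, start Z0 = Sat(r) = {m1, m4}, add states in Sat(¬p) with every successor in Z. Z1 = {m0, m1, m4}; fixed.
Sat(A[¬p U r]) = {m0, m1, m4}
EF A[¬p U r]: least fixpoint, start Z0 = {m0, m1, m4}, add states with some successor in Z. Z1 = {m0, m1, m3, m4}; fixed.
Sat(EF A[¬p U r]) = {m0, m1, m3, m4}

{m0, m1, m3, m4}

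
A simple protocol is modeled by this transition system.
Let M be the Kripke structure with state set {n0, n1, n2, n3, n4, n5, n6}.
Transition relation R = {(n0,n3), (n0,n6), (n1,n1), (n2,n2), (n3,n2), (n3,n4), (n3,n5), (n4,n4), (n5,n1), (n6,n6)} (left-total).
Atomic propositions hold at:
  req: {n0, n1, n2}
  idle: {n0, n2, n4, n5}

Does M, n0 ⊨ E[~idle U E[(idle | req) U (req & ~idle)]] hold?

Sat(~idle) = {n1, n3, n6}
Sat(idle | req) = {n0, n1, n2, n4, n5}
Sat(req & ~idle) = {n1}
E[(idle | req) U (req & ~idle)]: least fixpoint, start Z0 = Sat((req & ~idle)) = {n1}, add states in Sat(idle | req) with some successor in Z. Z1 = {n1, n5}; fixed.
Sat(E[(idle | req) U (req & ~idle)]) = {n1, n5}
E[~idle U E[(idle | req) U (req & ~idle)]]: least fixpoint, start Z0 = Sat(E[(idle | req) U (req & ~idle)]) = {n1, n5}, add states in Sat(~idle) with some successor in Z. Z1 = {n1, n3, n5}; fixed.
Sat(E[~idle U E[(idle | req) U (req & ~idle)]]) = {n1, n3, n5}
n0 ∉ Sat(E[~idle U E[(idle | req) U (req & ~idle)]]) = {n1, n3, n5}, so the formula does not hold at n0.

No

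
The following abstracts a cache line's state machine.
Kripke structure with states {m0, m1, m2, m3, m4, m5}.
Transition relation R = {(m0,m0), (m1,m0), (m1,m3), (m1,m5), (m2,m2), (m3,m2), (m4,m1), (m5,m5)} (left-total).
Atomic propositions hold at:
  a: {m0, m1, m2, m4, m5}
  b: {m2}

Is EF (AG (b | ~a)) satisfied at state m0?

Sat(~a) = {m3}
Sat(b | ~a) = {m2, m3}
AG (b | ~a): greatest fixpoint, start Z0 = {m2, m3}, keep only states in Sat with every successor in Z. Already a fixed point.
Sat(AG (b | ~a)) = {m2, m3}
EF (AG (b | ~a)): least fixpoint, start Z0 = {m2, m3}, add states with some successor in Z. Z1 = {m1, m2, m3}; Z2 = {m1, m2, m3, m4}; fixed.
Sat(EF (AG (b | ~a))) = {m1, m2, m3, m4}
m0 ∉ Sat(EF (AG (b | ~a))) = {m1, m2, m3, m4}, so the formula does not hold at m0.

No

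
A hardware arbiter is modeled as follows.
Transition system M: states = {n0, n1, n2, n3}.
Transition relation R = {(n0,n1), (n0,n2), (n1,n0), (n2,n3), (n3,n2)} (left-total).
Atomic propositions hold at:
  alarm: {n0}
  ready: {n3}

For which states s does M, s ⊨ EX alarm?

Sat(EX alarm) = {s : some successor in {n0}} = {n1}

{n1}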